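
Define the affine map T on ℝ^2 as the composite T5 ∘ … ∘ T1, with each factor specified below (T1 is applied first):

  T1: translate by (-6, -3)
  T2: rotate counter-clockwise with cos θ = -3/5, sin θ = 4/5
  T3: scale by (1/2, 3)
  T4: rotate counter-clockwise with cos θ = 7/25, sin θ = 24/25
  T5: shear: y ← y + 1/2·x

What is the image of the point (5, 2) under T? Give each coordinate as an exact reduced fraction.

T(p) = (193/250, 89/100)

T1 translate by (-6, -3): (5, 2) → (-1, -1)
T2 rotate counter-clockwise with cos θ = -3/5, sin θ = 4/5: (-1, -1) → (7/5, -1/5)
T3 scale by (1/2, 3): (7/5, -1/5) → (7/10, -3/5)
T4 rotate counter-clockwise with cos θ = 7/25, sin θ = 24/25: (7/10, -3/5) → (193/250, 63/125)
T5 shear: y ← y + 1/2·x: (193/250, 63/125) → (193/250, 89/100)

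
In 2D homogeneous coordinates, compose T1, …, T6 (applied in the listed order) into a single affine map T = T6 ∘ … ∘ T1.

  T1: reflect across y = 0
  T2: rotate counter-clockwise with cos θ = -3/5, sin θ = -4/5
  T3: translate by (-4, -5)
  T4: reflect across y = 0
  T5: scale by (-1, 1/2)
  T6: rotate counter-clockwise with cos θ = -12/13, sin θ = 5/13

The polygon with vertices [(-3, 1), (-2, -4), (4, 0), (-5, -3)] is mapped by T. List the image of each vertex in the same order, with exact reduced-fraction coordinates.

T1 reflect across y = 0: (-3, 1) → (-3, -1); (-2, -4) → (-2, 4); (4, 0) → (4, 0); (-5, -3) → (-5, 3)
T2 rotate counter-clockwise with cos θ = -3/5, sin θ = -4/5: (-3, -1) → (1, 3); (-2, 4) → (22/5, -4/5); (4, 0) → (-12/5, -16/5); (-5, 3) → (27/5, 11/5)
T3 translate by (-4, -5): (1, 3) → (-3, -2); (22/5, -4/5) → (2/5, -29/5); (-12/5, -16/5) → (-32/5, -41/5); (27/5, 11/5) → (7/5, -14/5)
T4 reflect across y = 0: (-3, -2) → (-3, 2); (2/5, -29/5) → (2/5, 29/5); (-32/5, -41/5) → (-32/5, 41/5); (7/5, -14/5) → (7/5, 14/5)
T5 scale by (-1, 1/2): (-3, 2) → (3, 1); (2/5, 29/5) → (-2/5, 29/10); (-32/5, 41/5) → (32/5, 41/10); (7/5, 14/5) → (-7/5, 7/5)
T6 rotate counter-clockwise with cos θ = -12/13, sin θ = 5/13: (3, 1) → (-41/13, 3/13); (-2/5, 29/10) → (-97/130, -184/65); (32/5, 41/10) → (-973/130, -86/65); (-7/5, 7/5) → (49/65, -119/65)

image vertices: (-41/13, 3/13), (-97/130, -184/65), (-973/130, -86/65), (49/65, -119/65)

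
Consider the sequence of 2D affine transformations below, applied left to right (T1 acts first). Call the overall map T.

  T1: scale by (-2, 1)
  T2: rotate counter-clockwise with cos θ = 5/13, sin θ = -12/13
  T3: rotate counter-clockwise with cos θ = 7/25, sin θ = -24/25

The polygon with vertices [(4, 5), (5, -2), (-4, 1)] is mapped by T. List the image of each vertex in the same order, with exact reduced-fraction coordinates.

image vertices: (3044/325, 367/325), (2122/325, 2546/325), (-28/5, -29/5)

T1 scale by (-2, 1): (4, 5) → (-8, 5); (5, -2) → (-10, -2); (-4, 1) → (8, 1)
T2 rotate counter-clockwise with cos θ = 5/13, sin θ = -12/13: (-8, 5) → (20/13, 121/13); (-10, -2) → (-74/13, 110/13); (8, 1) → (4, -7)
T3 rotate counter-clockwise with cos θ = 7/25, sin θ = -24/25: (20/13, 121/13) → (3044/325, 367/325); (-74/13, 110/13) → (2122/325, 2546/325); (4, -7) → (-28/5, -29/5)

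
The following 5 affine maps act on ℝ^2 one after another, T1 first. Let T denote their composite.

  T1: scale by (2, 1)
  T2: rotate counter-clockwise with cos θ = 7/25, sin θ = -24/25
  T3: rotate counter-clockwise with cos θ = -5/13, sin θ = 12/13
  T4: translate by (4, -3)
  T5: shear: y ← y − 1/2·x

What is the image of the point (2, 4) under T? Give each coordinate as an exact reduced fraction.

T1 scale by (2, 1): (2, 4) → (4, 4)
T2 rotate counter-clockwise with cos θ = 7/25, sin θ = -24/25: (4, 4) → (124/25, -68/25)
T3 rotate counter-clockwise with cos θ = -5/13, sin θ = 12/13: (124/25, -68/25) → (196/325, 1828/325)
T4 translate by (4, -3): (196/325, 1828/325) → (1496/325, 853/325)
T5 shear: y ← y − 1/2·x: (1496/325, 853/325) → (1496/325, 21/65)

T(p) = (1496/325, 21/65)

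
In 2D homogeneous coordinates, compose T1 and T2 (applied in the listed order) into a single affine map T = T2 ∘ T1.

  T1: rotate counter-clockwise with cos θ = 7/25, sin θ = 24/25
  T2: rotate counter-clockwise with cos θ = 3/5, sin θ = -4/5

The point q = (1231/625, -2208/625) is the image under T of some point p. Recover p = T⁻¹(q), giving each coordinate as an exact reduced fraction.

T1 = [7/25 -24/25 0; 24/25 7/25 0; 0 0 1]
T2·T1 = [117/125 -44/125 0; 44/125 117/125 0; 0 0 1]
det M = 1; M⁻¹ = [117/125 44/125 0; -44/125 117/125 0; 0 0 1]
M⁻¹ · (1231/625, -2208/625)ᵀ = (3/5, -4)ᵀ

p = (3/5, -4)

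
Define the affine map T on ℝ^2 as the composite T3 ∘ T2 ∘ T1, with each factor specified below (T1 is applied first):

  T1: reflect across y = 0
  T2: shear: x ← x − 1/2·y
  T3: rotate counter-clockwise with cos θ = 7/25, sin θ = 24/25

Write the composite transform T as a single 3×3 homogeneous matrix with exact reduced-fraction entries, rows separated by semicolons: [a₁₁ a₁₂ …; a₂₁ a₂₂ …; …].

T1 = [1 0 0; 0 -1 0; 0 0 1]
T2·T1 = [1 1/2 0; 0 -1 0; 0 0 1]
T3·…·T1 = [7/25 11/10 0; 24/25 1/5 0; 0 0 1]

T = [7/25 11/10 0; 24/25 1/5 0; 0 0 1]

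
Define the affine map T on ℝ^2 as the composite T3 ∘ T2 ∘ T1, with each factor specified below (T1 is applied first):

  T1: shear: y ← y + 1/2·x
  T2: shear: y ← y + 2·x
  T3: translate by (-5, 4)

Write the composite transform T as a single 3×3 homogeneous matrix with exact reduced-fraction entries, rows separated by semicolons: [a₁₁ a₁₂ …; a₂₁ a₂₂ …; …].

T1 = [1 0 0; 1/2 1 0; 0 0 1]
T2·T1 = [1 0 0; 5/2 1 0; 0 0 1]
T3·…·T1 = [1 0 -5; 5/2 1 4; 0 0 1]

T = [1 0 -5; 5/2 1 4; 0 0 1]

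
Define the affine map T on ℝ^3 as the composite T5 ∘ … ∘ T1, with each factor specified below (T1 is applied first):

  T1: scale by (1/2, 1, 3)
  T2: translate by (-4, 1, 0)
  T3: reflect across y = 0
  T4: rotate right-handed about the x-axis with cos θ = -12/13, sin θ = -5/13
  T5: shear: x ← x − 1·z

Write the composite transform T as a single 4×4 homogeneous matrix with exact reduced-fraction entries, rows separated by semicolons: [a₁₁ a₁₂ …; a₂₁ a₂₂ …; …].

T1 = [1/2 0 0 0; 0 1 0 0; 0 0 3 0; 0 0 0 1]
T2·T1 = [1/2 0 0 -4; 0 1 0 1; 0 0 3 0; 0 0 0 1]
T3·…·T1 = [1/2 0 0 -4; 0 -1 0 -1; 0 0 3 0; 0 0 0 1]
T4·…·T1 = [1/2 0 0 -4; 0 12/13 15/13 12/13; 0 5/13 -36/13 5/13; 0 0 0 1]
T5·…·T1 = [1/2 -5/13 36/13 -57/13; 0 12/13 15/13 12/13; 0 5/13 -36/13 5/13; 0 0 0 1]

T = [1/2 -5/13 36/13 -57/13; 0 12/13 15/13 12/13; 0 5/13 -36/13 5/13; 0 0 0 1]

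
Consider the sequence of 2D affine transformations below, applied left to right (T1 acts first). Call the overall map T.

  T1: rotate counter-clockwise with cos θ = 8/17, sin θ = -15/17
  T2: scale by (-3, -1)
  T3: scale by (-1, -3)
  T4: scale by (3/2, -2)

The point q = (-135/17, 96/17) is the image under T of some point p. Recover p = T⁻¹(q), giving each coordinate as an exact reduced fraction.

T1 = [8/17 15/17 0; -15/17 8/17 0; 0 0 1]
T2·T1 = [-24/17 -45/17 0; 15/17 -8/17 0; 0 0 1]
T3·…·T1 = [24/17 45/17 0; -45/17 24/17 0; 0 0 1]
T4·…·T1 = [36/17 135/34 0; 90/17 -48/17 0; 0 0 1]
det M = -27; M⁻¹ = [16/153 5/34 0; 10/51 -4/51 0; 0 0 1]
M⁻¹ · (-135/17, 96/17)ᵀ = (0, -2)ᵀ

p = (0, -2)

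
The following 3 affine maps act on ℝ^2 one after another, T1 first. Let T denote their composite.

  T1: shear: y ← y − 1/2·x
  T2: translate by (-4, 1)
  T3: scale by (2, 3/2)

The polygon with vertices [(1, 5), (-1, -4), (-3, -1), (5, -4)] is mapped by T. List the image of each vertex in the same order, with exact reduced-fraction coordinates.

image vertices: (-6, 33/4), (-10, -15/4), (-14, 9/4), (2, -33/4)

T1 shear: y ← y − 1/2·x: (1, 5) → (1, 9/2); (-1, -4) → (-1, -7/2); (-3, -1) → (-3, 1/2); (5, -4) → (5, -13/2)
T2 translate by (-4, 1): (1, 9/2) → (-3, 11/2); (-1, -7/2) → (-5, -5/2); (-3, 1/2) → (-7, 3/2); (5, -13/2) → (1, -11/2)
T3 scale by (2, 3/2): (-3, 11/2) → (-6, 33/4); (-5, -5/2) → (-10, -15/4); (-7, 3/2) → (-14, 9/4); (1, -11/2) → (2, -33/4)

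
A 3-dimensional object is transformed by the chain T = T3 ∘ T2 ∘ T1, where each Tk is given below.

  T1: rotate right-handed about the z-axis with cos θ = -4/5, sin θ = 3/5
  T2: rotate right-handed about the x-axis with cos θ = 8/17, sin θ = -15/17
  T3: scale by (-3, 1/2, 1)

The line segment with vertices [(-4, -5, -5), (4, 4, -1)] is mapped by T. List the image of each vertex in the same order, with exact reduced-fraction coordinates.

T1 rotate right-handed about the z-axis with cos θ = -4/5, sin θ = 3/5: (-4, -5, -5) → (31/5, 8/5, -5); (4, 4, -1) → (-28/5, -4/5, -1)
T2 rotate right-handed about the x-axis with cos θ = 8/17, sin θ = -15/17: (31/5, 8/5, -5) → (31/5, -311/85, -64/17); (-28/5, -4/5, -1) → (-28/5, -107/85, 4/17)
T3 scale by (-3, 1/2, 1): (31/5, -311/85, -64/17) → (-93/5, -311/170, -64/17); (-28/5, -107/85, 4/17) → (84/5, -107/170, 4/17)

image vertices: (-93/5, -311/170, -64/17), (84/5, -107/170, 4/17)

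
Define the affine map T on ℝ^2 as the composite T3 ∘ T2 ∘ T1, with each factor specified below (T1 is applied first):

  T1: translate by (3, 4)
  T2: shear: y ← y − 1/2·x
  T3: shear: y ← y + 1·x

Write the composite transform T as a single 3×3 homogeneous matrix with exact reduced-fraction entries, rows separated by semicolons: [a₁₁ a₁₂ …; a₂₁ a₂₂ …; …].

T = [1 0 3; 1/2 1 11/2; 0 0 1]

T1 = [1 0 3; 0 1 4; 0 0 1]
T2·T1 = [1 0 3; -1/2 1 5/2; 0 0 1]
T3·…·T1 = [1 0 3; 1/2 1 11/2; 0 0 1]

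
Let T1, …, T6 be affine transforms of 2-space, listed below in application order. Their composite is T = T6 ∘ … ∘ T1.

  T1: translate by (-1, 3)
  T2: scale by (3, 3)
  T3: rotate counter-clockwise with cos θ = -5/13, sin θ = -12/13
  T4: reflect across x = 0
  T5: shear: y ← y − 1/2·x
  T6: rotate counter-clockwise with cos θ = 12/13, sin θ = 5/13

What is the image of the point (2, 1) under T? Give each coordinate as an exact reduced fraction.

T(p) = (-2781/338, -1023/169)

T1 translate by (-1, 3): (2, 1) → (1, 4)
T2 scale by (3, 3): (1, 4) → (3, 12)
T3 rotate counter-clockwise with cos θ = -5/13, sin θ = -12/13: (3, 12) → (129/13, -96/13)
T4 reflect across x = 0: (129/13, -96/13) → (-129/13, -96/13)
T5 shear: y ← y − 1/2·x: (-129/13, -96/13) → (-129/13, -63/26)
T6 rotate counter-clockwise with cos θ = 12/13, sin θ = 5/13: (-129/13, -63/26) → (-2781/338, -1023/169)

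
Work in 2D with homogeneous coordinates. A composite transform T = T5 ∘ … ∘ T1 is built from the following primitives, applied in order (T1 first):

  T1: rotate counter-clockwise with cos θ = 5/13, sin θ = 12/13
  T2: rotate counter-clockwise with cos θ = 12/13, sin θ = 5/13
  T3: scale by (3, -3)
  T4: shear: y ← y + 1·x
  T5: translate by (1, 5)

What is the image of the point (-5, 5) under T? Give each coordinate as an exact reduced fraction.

T(p) = (-14, 5)

T1 rotate counter-clockwise with cos θ = 5/13, sin θ = 12/13: (-5, 5) → (-85/13, -35/13)
T2 rotate counter-clockwise with cos θ = 12/13, sin θ = 5/13: (-85/13, -35/13) → (-5, -5)
T3 scale by (3, -3): (-5, -5) → (-15, 15)
T4 shear: y ← y + 1·x: (-15, 15) → (-15, 0)
T5 translate by (1, 5): (-15, 0) → (-14, 5)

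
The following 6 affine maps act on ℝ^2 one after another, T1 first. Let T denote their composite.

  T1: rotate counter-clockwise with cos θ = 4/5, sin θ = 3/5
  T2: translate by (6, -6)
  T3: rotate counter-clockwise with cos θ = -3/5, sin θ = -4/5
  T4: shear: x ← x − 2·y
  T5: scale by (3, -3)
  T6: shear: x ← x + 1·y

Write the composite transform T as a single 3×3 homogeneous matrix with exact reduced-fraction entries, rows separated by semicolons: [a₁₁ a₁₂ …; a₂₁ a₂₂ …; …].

T = [9 3 -72/5; 3 0 18/5; 0 0 1]

T1 = [4/5 -3/5 0; 3/5 4/5 0; 0 0 1]
T2·T1 = [4/5 -3/5 6; 3/5 4/5 -6; 0 0 1]
T3·…·T1 = [0 1 -42/5; -1 0 -6/5; 0 0 1]
T4·…·T1 = [2 1 -6; -1 0 -6/5; 0 0 1]
T5·…·T1 = [6 3 -18; 3 0 18/5; 0 0 1]
T6·…·T1 = [9 3 -72/5; 3 0 18/5; 0 0 1]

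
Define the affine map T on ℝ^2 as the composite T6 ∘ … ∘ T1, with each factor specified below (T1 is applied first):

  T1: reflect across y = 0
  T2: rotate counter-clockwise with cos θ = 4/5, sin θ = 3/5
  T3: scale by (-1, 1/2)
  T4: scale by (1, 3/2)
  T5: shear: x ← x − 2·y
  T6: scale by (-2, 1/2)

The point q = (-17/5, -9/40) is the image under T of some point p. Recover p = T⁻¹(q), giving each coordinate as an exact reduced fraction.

p = (-1, 0)

T1 = [1 0 0; 0 -1 0; 0 0 1]
T2·T1 = [4/5 3/5 0; 3/5 -4/5 0; 0 0 1]
T3·…·T1 = [-4/5 -3/5 0; 3/10 -2/5 0; 0 0 1]
T4·…·T1 = [-4/5 -3/5 0; 9/20 -3/5 0; 0 0 1]
T5·…·T1 = [-17/10 3/5 0; 9/20 -3/5 0; 0 0 1]
T6·…·T1 = [17/5 -6/5 0; 9/40 -3/10 0; 0 0 1]
det M = -3/4; M⁻¹ = [2/5 -8/5 0; 3/10 -68/15 0; 0 0 1]
M⁻¹ · (-17/5, -9/40)ᵀ = (-1, 0)ᵀ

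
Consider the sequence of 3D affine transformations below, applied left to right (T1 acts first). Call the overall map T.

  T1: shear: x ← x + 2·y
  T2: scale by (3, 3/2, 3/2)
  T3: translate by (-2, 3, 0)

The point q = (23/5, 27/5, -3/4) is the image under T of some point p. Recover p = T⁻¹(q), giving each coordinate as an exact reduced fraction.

p = (-1, 8/5, -1/2)

T1 = [1 2 0 0; 0 1 0 0; 0 0 1 0; 0 0 0 1]
T2·T1 = [3 6 0 0; 0 3/2 0 0; 0 0 3/2 0; 0 0 0 1]
T3·…·T1 = [3 6 0 -2; 0 3/2 0 3; 0 0 3/2 0; 0 0 0 1]
det M = 27/4; M⁻¹ = [1/3 -4/3 0 14/3; 0 2/3 0 -2; 0 0 2/3 0; 0 0 0 1]
M⁻¹ · (23/5, 27/5, -3/4)ᵀ = (-1, 8/5, -1/2)ᵀ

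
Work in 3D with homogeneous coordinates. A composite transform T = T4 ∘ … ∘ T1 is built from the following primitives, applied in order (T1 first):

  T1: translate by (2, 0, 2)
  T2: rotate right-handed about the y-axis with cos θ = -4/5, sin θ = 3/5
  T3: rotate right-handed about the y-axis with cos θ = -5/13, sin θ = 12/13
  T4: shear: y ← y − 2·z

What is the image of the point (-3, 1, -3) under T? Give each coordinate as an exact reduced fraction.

T(p) = (79/65, 159/65, -47/65)

T1 translate by (2, 0, 2): (-3, 1, -3) → (-1, 1, -1)
T2 rotate right-handed about the y-axis with cos θ = -4/5, sin θ = 3/5: (-1, 1, -1) → (1/5, 1, 7/5)
T3 rotate right-handed about the y-axis with cos θ = -5/13, sin θ = 12/13: (1/5, 1, 7/5) → (79/65, 1, -47/65)
T4 shear: y ← y − 2·z: (79/65, 1, -47/65) → (79/65, 159/65, -47/65)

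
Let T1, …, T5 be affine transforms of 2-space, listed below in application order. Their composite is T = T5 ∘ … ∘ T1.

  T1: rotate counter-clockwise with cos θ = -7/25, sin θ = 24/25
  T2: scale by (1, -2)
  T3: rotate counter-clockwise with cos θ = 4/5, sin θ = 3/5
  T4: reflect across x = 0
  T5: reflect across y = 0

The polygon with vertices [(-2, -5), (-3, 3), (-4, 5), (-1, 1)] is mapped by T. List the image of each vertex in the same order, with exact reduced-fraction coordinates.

T1 rotate counter-clockwise with cos θ = -7/25, sin θ = 24/25: (-2, -5) → (134/25, -13/25); (-3, 3) → (-51/25, -93/25); (-4, 5) → (-92/25, -131/25); (-1, 1) → (-17/25, -31/25)
T2 scale by (1, -2): (134/25, -13/25) → (134/25, 26/25); (-51/25, -93/25) → (-51/25, 186/25); (-92/25, -131/25) → (-92/25, 262/25); (-17/25, -31/25) → (-17/25, 62/25)
T3 rotate counter-clockwise with cos θ = 4/5, sin θ = 3/5: (134/25, 26/25) → (458/125, 506/125); (-51/25, 186/25) → (-762/125, 591/125); (-92/25, 262/25) → (-1154/125, 772/125); (-17/25, 62/25) → (-254/125, 197/125)
T4 reflect across x = 0: (458/125, 506/125) → (-458/125, 506/125); (-762/125, 591/125) → (762/125, 591/125); (-1154/125, 772/125) → (1154/125, 772/125); (-254/125, 197/125) → (254/125, 197/125)
T5 reflect across y = 0: (-458/125, 506/125) → (-458/125, -506/125); (762/125, 591/125) → (762/125, -591/125); (1154/125, 772/125) → (1154/125, -772/125); (254/125, 197/125) → (254/125, -197/125)

image vertices: (-458/125, -506/125), (762/125, -591/125), (1154/125, -772/125), (254/125, -197/125)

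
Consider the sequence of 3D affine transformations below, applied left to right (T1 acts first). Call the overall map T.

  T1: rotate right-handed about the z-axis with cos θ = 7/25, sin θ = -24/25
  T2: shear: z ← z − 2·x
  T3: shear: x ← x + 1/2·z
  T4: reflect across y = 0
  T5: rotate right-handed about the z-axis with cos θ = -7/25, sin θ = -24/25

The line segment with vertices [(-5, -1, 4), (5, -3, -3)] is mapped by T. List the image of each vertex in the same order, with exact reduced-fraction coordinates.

T1 rotate right-handed about the z-axis with cos θ = 7/25, sin θ = -24/25: (-5, -1, 4) → (-59/25, 113/25, 4); (5, -3, -3) → (-37/25, -141/25, -3)
T2 shear: z ← z − 2·x: (-59/25, 113/25, 4) → (-59/25, 113/25, 218/25); (-37/25, -141/25, -3) → (-37/25, -141/25, -1/25)
T3 shear: x ← x + 1/2·z: (-59/25, 113/25, 218/25) → (2, 113/25, 218/25); (-37/25, -141/25, -1/25) → (-3/2, -141/25, -1/25)
T4 reflect across y = 0: (2, 113/25, 218/25) → (2, -113/25, 218/25); (-3/2, -141/25, -1/25) → (-3/2, 141/25, -1/25)
T5 rotate right-handed about the z-axis with cos θ = -7/25, sin θ = -24/25: (2, -113/25, 218/25) → (-3062/625, -409/625, 218/25); (-3/2, 141/25, -1/25) → (7293/1250, -87/625, -1/25)

image vertices: (-3062/625, -409/625, 218/25), (7293/1250, -87/625, -1/25)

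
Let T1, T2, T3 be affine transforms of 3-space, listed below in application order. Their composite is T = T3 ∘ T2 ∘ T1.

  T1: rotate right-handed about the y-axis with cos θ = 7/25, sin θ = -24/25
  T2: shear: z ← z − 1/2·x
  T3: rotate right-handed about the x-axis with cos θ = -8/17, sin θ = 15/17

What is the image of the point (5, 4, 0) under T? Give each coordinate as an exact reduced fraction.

T(p) = (7/5, -11/2, 8/5)

T1 rotate right-handed about the y-axis with cos θ = 7/25, sin θ = -24/25: (5, 4, 0) → (7/5, 4, 24/5)
T2 shear: z ← z − 1/2·x: (7/5, 4, 24/5) → (7/5, 4, 41/10)
T3 rotate right-handed about the x-axis with cos θ = -8/17, sin θ = 15/17: (7/5, 4, 41/10) → (7/5, -11/2, 8/5)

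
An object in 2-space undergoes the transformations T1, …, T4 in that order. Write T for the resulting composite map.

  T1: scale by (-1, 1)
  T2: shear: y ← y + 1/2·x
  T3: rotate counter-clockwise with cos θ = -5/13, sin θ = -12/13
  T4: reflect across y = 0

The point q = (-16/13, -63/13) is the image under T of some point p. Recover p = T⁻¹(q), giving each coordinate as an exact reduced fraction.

T1 = [-1 0 0; 0 1 0; 0 0 1]
T2·T1 = [-1 0 0; -1/2 1 0; 0 0 1]
T3·…·T1 = [-1/13 12/13 0; 29/26 -5/13 0; 0 0 1]
T4·…·T1 = [-1/13 12/13 0; -29/26 5/13 0; 0 0 1]
det M = 1; M⁻¹ = [5/13 -12/13 0; 29/26 -1/13 0; 0 0 1]
M⁻¹ · (-16/13, -63/13)ᵀ = (4, -1)ᵀ

p = (4, -1)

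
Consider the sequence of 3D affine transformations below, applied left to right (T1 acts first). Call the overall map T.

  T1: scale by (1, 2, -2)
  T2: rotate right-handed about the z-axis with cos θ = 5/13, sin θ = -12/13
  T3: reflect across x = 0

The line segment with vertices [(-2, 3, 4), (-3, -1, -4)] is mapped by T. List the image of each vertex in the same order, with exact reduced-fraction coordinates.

T1 scale by (1, 2, -2): (-2, 3, 4) → (-2, 6, -8); (-3, -1, -4) → (-3, -2, 8)
T2 rotate right-handed about the z-axis with cos θ = 5/13, sin θ = -12/13: (-2, 6, -8) → (62/13, 54/13, -8); (-3, -2, 8) → (-3, 2, 8)
T3 reflect across x = 0: (62/13, 54/13, -8) → (-62/13, 54/13, -8); (-3, 2, 8) → (3, 2, 8)

image vertices: (-62/13, 54/13, -8), (3, 2, 8)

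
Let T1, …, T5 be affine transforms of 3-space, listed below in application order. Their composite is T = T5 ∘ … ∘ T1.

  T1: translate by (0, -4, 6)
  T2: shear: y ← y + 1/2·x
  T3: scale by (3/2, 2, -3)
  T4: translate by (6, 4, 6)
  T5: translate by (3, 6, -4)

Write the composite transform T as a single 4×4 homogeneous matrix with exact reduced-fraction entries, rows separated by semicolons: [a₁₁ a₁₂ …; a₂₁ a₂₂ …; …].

T = [3/2 0 0 9; 1 2 0 2; 0 0 -3 -16; 0 0 0 1]

T1 = [1 0 0 0; 0 1 0 -4; 0 0 1 6; 0 0 0 1]
T2·T1 = [1 0 0 0; 1/2 1 0 -4; 0 0 1 6; 0 0 0 1]
T3·…·T1 = [3/2 0 0 0; 1 2 0 -8; 0 0 -3 -18; 0 0 0 1]
T4·…·T1 = [3/2 0 0 6; 1 2 0 -4; 0 0 -3 -12; 0 0 0 1]
T5·…·T1 = [3/2 0 0 9; 1 2 0 2; 0 0 -3 -16; 0 0 0 1]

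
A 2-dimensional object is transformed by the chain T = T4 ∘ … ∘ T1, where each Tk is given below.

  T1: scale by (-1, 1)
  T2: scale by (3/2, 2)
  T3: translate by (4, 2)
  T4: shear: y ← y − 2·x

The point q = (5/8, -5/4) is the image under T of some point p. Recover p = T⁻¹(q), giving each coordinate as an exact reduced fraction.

p = (9/4, -1)

T1 = [-1 0 0; 0 1 0; 0 0 1]
T2·T1 = [-3/2 0 0; 0 2 0; 0 0 1]
T3·…·T1 = [-3/2 0 4; 0 2 2; 0 0 1]
T4·…·T1 = [-3/2 0 4; 3 2 -6; 0 0 1]
det M = -3; M⁻¹ = [-2/3 0 8/3; 1 1/2 -1; 0 0 1]
M⁻¹ · (5/8, -5/4)ᵀ = (9/4, -1)ᵀ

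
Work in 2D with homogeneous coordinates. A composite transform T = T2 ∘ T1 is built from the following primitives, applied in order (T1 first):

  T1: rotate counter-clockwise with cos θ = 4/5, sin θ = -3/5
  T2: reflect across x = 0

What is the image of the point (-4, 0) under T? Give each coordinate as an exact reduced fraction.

T1 rotate counter-clockwise with cos θ = 4/5, sin θ = -3/5: (-4, 0) → (-16/5, 12/5)
T2 reflect across x = 0: (-16/5, 12/5) → (16/5, 12/5)

T(p) = (16/5, 12/5)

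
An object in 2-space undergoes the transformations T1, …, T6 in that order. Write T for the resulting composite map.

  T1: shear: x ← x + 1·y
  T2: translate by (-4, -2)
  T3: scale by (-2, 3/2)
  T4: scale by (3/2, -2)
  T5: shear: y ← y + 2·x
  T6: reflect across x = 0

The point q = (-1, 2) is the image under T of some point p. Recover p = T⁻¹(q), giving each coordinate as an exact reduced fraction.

T1 = [1 1 0; 0 1 0; 0 0 1]
T2·T1 = [1 1 -4; 0 1 -2; 0 0 1]
T3·…·T1 = [-2 -2 8; 0 3/2 -3; 0 0 1]
T4·…·T1 = [-3 -3 12; 0 -3 6; 0 0 1]
T5·…·T1 = [-3 -3 12; -6 -9 30; 0 0 1]
T6·…·T1 = [3 3 -12; -6 -9 30; 0 0 1]
det M = -9; M⁻¹ = [1 1/3 2; -2/3 -1/3 2; 0 0 1]
M⁻¹ · (-1, 2)ᵀ = (5/3, 2)ᵀ

p = (5/3, 2)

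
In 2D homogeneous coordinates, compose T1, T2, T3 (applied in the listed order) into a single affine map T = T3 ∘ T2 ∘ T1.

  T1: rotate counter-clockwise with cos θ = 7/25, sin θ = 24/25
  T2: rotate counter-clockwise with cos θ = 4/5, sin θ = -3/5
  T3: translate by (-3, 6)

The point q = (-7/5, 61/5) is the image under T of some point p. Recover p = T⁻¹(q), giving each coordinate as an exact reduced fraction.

p = (5, 4)

T1 = [7/25 -24/25 0; 24/25 7/25 0; 0 0 1]
T2·T1 = [4/5 -3/5 0; 3/5 4/5 0; 0 0 1]
T3·…·T1 = [4/5 -3/5 -3; 3/5 4/5 6; 0 0 1]
det M = 1; M⁻¹ = [4/5 3/5 -6/5; -3/5 4/5 -33/5; 0 0 1]
M⁻¹ · (-7/5, 61/5)ᵀ = (5, 4)ᵀ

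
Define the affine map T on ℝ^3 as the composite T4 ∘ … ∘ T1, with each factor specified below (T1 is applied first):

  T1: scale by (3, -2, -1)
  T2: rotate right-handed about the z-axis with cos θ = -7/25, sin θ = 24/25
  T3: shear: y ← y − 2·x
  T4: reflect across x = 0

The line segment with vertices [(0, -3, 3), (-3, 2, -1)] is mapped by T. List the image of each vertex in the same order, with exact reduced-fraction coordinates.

image vertices: (144/25, 246/25, -3), (-159/25, -506/25, 1)

T1 scale by (3, -2, -1): (0, -3, 3) → (0, 6, -3); (-3, 2, -1) → (-9, -4, 1)
T2 rotate right-handed about the z-axis with cos θ = -7/25, sin θ = 24/25: (0, 6, -3) → (-144/25, -42/25, -3); (-9, -4, 1) → (159/25, -188/25, 1)
T3 shear: y ← y − 2·x: (-144/25, -42/25, -3) → (-144/25, 246/25, -3); (159/25, -188/25, 1) → (159/25, -506/25, 1)
T4 reflect across x = 0: (-144/25, 246/25, -3) → (144/25, 246/25, -3); (159/25, -506/25, 1) → (-159/25, -506/25, 1)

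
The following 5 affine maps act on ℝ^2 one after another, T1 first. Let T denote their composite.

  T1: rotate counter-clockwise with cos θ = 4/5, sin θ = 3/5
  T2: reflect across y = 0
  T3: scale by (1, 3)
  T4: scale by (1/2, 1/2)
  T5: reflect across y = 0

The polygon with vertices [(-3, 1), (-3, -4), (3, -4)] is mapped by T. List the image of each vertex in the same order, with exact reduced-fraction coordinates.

image vertices: (-3/2, -3/2), (0, -15/2), (12/5, -21/10)

T1 rotate counter-clockwise with cos θ = 4/5, sin θ = 3/5: (-3, 1) → (-3, -1); (-3, -4) → (0, -5); (3, -4) → (24/5, -7/5)
T2 reflect across y = 0: (-3, -1) → (-3, 1); (0, -5) → (0, 5); (24/5, -7/5) → (24/5, 7/5)
T3 scale by (1, 3): (-3, 1) → (-3, 3); (0, 5) → (0, 15); (24/5, 7/5) → (24/5, 21/5)
T4 scale by (1/2, 1/2): (-3, 3) → (-3/2, 3/2); (0, 15) → (0, 15/2); (24/5, 21/5) → (12/5, 21/10)
T5 reflect across y = 0: (-3/2, 3/2) → (-3/2, -3/2); (0, 15/2) → (0, -15/2); (12/5, 21/10) → (12/5, -21/10)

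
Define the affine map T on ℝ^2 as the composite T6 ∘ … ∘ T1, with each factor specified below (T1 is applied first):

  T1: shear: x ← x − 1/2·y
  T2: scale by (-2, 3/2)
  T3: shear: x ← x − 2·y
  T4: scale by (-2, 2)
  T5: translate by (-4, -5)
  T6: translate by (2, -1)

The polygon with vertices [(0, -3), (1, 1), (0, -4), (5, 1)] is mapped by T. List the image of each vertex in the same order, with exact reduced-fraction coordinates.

T1 shear: x ← x − 1/2·y: (0, -3) → (3/2, -3); (1, 1) → (1/2, 1); (0, -4) → (2, -4); (5, 1) → (9/2, 1)
T2 scale by (-2, 3/2): (3/2, -3) → (-3, -9/2); (1/2, 1) → (-1, 3/2); (2, -4) → (-4, -6); (9/2, 1) → (-9, 3/2)
T3 shear: x ← x − 2·y: (-3, -9/2) → (6, -9/2); (-1, 3/2) → (-4, 3/2); (-4, -6) → (8, -6); (-9, 3/2) → (-12, 3/2)
T4 scale by (-2, 2): (6, -9/2) → (-12, -9); (-4, 3/2) → (8, 3); (8, -6) → (-16, -12); (-12, 3/2) → (24, 3)
T5 translate by (-4, -5): (-12, -9) → (-16, -14); (8, 3) → (4, -2); (-16, -12) → (-20, -17); (24, 3) → (20, -2)
T6 translate by (2, -1): (-16, -14) → (-14, -15); (4, -2) → (6, -3); (-20, -17) → (-18, -18); (20, -2) → (22, -3)

image vertices: (-14, -15), (6, -3), (-18, -18), (22, -3)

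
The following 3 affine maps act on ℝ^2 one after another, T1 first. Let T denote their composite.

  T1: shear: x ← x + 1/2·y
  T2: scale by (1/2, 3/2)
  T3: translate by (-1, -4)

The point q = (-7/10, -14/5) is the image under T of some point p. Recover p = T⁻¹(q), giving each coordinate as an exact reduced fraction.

T1 = [1 1/2 0; 0 1 0; 0 0 1]
T2·T1 = [1/2 1/4 0; 0 3/2 0; 0 0 1]
T3·…·T1 = [1/2 1/4 -1; 0 3/2 -4; 0 0 1]
det M = 3/4; M⁻¹ = [2 -1/3 2/3; 0 2/3 8/3; 0 0 1]
M⁻¹ · (-7/10, -14/5)ᵀ = (1/5, 4/5)ᵀ

p = (1/5, 4/5)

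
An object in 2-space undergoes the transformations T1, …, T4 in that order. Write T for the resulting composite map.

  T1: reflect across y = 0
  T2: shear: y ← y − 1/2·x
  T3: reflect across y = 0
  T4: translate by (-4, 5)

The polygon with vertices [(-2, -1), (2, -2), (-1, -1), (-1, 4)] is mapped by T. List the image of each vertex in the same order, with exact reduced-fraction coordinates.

T1 reflect across y = 0: (-2, -1) → (-2, 1); (2, -2) → (2, 2); (-1, -1) → (-1, 1); (-1, 4) → (-1, -4)
T2 shear: y ← y − 1/2·x: (-2, 1) → (-2, 2); (2, 2) → (2, 1); (-1, 1) → (-1, 3/2); (-1, -4) → (-1, -7/2)
T3 reflect across y = 0: (-2, 2) → (-2, -2); (2, 1) → (2, -1); (-1, 3/2) → (-1, -3/2); (-1, -7/2) → (-1, 7/2)
T4 translate by (-4, 5): (-2, -2) → (-6, 3); (2, -1) → (-2, 4); (-1, -3/2) → (-5, 7/2); (-1, 7/2) → (-5, 17/2)

image vertices: (-6, 3), (-2, 4), (-5, 7/2), (-5, 17/2)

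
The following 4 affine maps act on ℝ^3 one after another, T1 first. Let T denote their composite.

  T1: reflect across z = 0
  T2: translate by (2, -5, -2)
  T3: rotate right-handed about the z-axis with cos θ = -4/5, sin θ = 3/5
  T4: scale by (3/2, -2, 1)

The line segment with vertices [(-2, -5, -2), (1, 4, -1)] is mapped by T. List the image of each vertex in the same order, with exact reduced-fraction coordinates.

T1 reflect across z = 0: (-2, -5, -2) → (-2, -5, 2); (1, 4, -1) → (1, 4, 1)
T2 translate by (2, -5, -2): (-2, -5, 2) → (0, -10, 0); (1, 4, 1) → (3, -1, -1)
T3 rotate right-handed about the z-axis with cos θ = -4/5, sin θ = 3/5: (0, -10, 0) → (6, 8, 0); (3, -1, -1) → (-9/5, 13/5, -1)
T4 scale by (3/2, -2, 1): (6, 8, 0) → (9, -16, 0); (-9/5, 13/5, -1) → (-27/10, -26/5, -1)

image vertices: (9, -16, 0), (-27/10, -26/5, -1)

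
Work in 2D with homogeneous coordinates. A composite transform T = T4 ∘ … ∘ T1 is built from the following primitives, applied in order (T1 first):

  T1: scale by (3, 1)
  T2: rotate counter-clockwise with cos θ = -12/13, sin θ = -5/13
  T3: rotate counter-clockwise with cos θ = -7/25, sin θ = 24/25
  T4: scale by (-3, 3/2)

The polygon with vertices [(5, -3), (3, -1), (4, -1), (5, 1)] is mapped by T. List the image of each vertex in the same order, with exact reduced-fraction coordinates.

T1 scale by (3, 1): (5, -3) → (15, -3); (3, -1) → (9, -1); (4, -1) → (12, -1); (5, 1) → (15, 1)
T2 rotate counter-clockwise with cos θ = -12/13, sin θ = -5/13: (15, -3) → (-15, -3); (9, -1) → (-113/13, -33/13); (12, -1) → (-149/13, -48/13); (15, 1) → (-175/13, -87/13)
T3 rotate counter-clockwise with cos θ = -7/25, sin θ = 24/25: (-15, -3) → (177/25, -339/25); (-113/13, -33/13) → (1583/325, -2481/325); (-149/13, -48/13) → (439/65, -648/65); (-175/13, -87/13) → (3313/325, -3591/325)
T4 scale by (-3, 3/2): (177/25, -339/25) → (-531/25, -1017/50); (1583/325, -2481/325) → (-4749/325, -7443/650); (439/65, -648/65) → (-1317/65, -972/65); (3313/325, -3591/325) → (-9939/325, -10773/650)

image vertices: (-531/25, -1017/50), (-4749/325, -7443/650), (-1317/65, -972/65), (-9939/325, -10773/650)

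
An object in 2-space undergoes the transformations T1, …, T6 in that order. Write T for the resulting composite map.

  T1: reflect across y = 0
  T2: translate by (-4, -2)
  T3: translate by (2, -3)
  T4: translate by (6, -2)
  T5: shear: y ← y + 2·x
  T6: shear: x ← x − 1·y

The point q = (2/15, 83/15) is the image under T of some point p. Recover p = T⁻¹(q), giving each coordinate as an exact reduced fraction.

T1 = [1 0 0; 0 -1 0; 0 0 1]
T2·T1 = [1 0 -4; 0 -1 -2; 0 0 1]
T3·…·T1 = [1 0 -2; 0 -1 -5; 0 0 1]
T4·…·T1 = [1 0 4; 0 -1 -7; 0 0 1]
T5·…·T1 = [1 0 4; 2 -1 1; 0 0 1]
T6·…·T1 = [-1 1 3; 2 -1 1; 0 0 1]
det M = -1; M⁻¹ = [1 1 -4; 2 1 -7; 0 0 1]
M⁻¹ · (2/15, 83/15)ᵀ = (5/3, -6/5)ᵀ

p = (5/3, -6/5)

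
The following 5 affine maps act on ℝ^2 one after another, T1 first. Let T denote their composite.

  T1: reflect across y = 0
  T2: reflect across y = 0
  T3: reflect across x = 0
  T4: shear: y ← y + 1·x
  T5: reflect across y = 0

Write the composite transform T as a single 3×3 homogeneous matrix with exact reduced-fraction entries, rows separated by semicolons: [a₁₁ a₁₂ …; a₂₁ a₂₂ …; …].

T = [-1 0 0; 1 -1 0; 0 0 1]

T1 = [1 0 0; 0 -1 0; 0 0 1]
T2·T1 = [1 0 0; 0 1 0; 0 0 1]
T3·…·T1 = [-1 0 0; 0 1 0; 0 0 1]
T4·…·T1 = [-1 0 0; -1 1 0; 0 0 1]
T5·…·T1 = [-1 0 0; 1 -1 0; 0 0 1]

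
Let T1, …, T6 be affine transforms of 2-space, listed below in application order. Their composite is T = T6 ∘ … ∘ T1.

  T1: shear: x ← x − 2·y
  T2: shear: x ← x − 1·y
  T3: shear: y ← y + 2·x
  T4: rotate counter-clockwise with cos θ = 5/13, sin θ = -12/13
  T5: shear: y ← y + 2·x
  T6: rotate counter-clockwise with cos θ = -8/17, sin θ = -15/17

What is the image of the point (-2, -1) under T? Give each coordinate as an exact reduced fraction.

T1 shear: x ← x − 2·y: (-2, -1) → (0, -1)
T2 shear: x ← x − 1·y: (0, -1) → (1, -1)
T3 shear: y ← y + 2·x: (1, -1) → (1, 1)
T4 rotate counter-clockwise with cos θ = 5/13, sin θ = -12/13: (1, 1) → (17/13, -7/13)
T5 shear: y ← y + 2·x: (17/13, -7/13) → (17/13, 27/13)
T6 rotate counter-clockwise with cos θ = -8/17, sin θ = -15/17: (17/13, 27/13) → (269/221, -471/221)

T(p) = (269/221, -471/221)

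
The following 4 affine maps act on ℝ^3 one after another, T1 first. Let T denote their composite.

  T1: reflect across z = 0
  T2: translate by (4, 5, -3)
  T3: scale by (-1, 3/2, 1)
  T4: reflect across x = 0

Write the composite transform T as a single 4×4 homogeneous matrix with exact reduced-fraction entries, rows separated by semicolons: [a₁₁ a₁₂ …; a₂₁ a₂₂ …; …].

T = [1 0 0 4; 0 3/2 0 15/2; 0 0 -1 -3; 0 0 0 1]

T1 = [1 0 0 0; 0 1 0 0; 0 0 -1 0; 0 0 0 1]
T2·T1 = [1 0 0 4; 0 1 0 5; 0 0 -1 -3; 0 0 0 1]
T3·…·T1 = [-1 0 0 -4; 0 3/2 0 15/2; 0 0 -1 -3; 0 0 0 1]
T4·…·T1 = [1 0 0 4; 0 3/2 0 15/2; 0 0 -1 -3; 0 0 0 1]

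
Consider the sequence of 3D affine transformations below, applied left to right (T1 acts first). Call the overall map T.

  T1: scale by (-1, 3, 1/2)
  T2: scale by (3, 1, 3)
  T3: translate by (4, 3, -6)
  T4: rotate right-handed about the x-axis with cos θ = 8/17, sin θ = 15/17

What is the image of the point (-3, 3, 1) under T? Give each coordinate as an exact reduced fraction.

T(p) = (13, 327/34, 144/17)

T1 scale by (-1, 3, 1/2): (-3, 3, 1) → (3, 9, 1/2)
T2 scale by (3, 1, 3): (3, 9, 1/2) → (9, 9, 3/2)
T3 translate by (4, 3, -6): (9, 9, 3/2) → (13, 12, -9/2)
T4 rotate right-handed about the x-axis with cos θ = 8/17, sin θ = 15/17: (13, 12, -9/2) → (13, 327/34, 144/17)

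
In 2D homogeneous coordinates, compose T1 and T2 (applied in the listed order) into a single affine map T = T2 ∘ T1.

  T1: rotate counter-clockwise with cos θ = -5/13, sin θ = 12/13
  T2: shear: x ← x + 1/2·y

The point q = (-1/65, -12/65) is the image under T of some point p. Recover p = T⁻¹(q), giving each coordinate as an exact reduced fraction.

T1 = [-5/13 -12/13 0; 12/13 -5/13 0; 0 0 1]
T2·T1 = [1/13 -29/26 0; 12/13 -5/13 0; 0 0 1]
det M = 1; M⁻¹ = [-5/13 29/26 0; -12/13 1/13 0; 0 0 1]
M⁻¹ · (-1/65, -12/65)ᵀ = (-1/5, 0)ᵀ

p = (-1/5, 0)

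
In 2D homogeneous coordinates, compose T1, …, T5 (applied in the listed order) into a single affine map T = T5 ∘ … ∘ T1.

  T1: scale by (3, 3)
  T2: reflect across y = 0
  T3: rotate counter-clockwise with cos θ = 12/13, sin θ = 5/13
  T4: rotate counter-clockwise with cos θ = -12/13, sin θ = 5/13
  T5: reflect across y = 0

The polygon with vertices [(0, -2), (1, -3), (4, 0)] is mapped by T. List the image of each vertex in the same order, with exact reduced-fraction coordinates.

T1 scale by (3, 3): (0, -2) → (0, -6); (1, -3) → (3, -9); (4, 0) → (12, 0)
T2 reflect across y = 0: (0, -6) → (0, 6); (3, -9) → (3, 9); (12, 0) → (12, 0)
T3 rotate counter-clockwise with cos θ = 12/13, sin θ = 5/13: (0, 6) → (-30/13, 72/13); (3, 9) → (-9/13, 123/13); (12, 0) → (144/13, 60/13)
T4 rotate counter-clockwise with cos θ = -12/13, sin θ = 5/13: (-30/13, 72/13) → (0, -6); (-9/13, 123/13) → (-3, -9); (144/13, 60/13) → (-12, 0)
T5 reflect across y = 0: (0, -6) → (0, 6); (-3, -9) → (-3, 9); (-12, 0) → (-12, 0)

image vertices: (0, 6), (-3, 9), (-12, 0)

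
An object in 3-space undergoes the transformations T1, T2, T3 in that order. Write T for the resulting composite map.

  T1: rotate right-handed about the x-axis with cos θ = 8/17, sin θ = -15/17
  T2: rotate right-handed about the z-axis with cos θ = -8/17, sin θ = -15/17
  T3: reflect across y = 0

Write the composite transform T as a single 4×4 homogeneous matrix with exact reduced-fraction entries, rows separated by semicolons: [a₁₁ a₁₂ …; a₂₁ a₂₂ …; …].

T = [-8/17 120/289 225/289 0; 15/17 64/289 120/289 0; 0 -15/17 8/17 0; 0 0 0 1]

T1 = [1 0 0 0; 0 8/17 15/17 0; 0 -15/17 8/17 0; 0 0 0 1]
T2·T1 = [-8/17 120/289 225/289 0; -15/17 -64/289 -120/289 0; 0 -15/17 8/17 0; 0 0 0 1]
T3·…·T1 = [-8/17 120/289 225/289 0; 15/17 64/289 120/289 0; 0 -15/17 8/17 0; 0 0 0 1]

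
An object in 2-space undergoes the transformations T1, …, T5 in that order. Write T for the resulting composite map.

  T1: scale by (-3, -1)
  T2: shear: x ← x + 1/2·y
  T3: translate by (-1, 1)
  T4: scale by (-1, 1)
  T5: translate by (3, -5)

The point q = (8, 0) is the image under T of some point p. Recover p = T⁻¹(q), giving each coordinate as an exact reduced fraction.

T1 = [-3 0 0; 0 -1 0; 0 0 1]
T2·T1 = [-3 -1/2 0; 0 -1 0; 0 0 1]
T3·…·T1 = [-3 -1/2 -1; 0 -1 1; 0 0 1]
T4·…·T1 = [3 1/2 1; 0 -1 1; 0 0 1]
T5·…·T1 = [3 1/2 4; 0 -1 -4; 0 0 1]
det M = -3; M⁻¹ = [1/3 1/6 -2/3; 0 -1 -4; 0 0 1]
M⁻¹ · (8, 0)ᵀ = (2, -4)ᵀ

p = (2, -4)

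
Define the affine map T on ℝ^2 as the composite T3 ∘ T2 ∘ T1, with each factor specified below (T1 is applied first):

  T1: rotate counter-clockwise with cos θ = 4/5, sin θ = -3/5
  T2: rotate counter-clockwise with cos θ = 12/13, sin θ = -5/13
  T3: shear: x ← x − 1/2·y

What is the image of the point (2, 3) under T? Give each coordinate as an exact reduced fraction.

T1 rotate counter-clockwise with cos θ = 4/5, sin θ = -3/5: (2, 3) → (17/5, 6/5)
T2 rotate counter-clockwise with cos θ = 12/13, sin θ = -5/13: (17/5, 6/5) → (18/5, -1/5)
T3 shear: x ← x − 1/2·y: (18/5, -1/5) → (37/10, -1/5)

T(p) = (37/10, -1/5)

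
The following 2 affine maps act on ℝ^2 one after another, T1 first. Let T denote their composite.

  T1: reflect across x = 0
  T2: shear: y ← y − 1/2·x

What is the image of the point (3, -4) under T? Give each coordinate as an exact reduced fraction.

T(p) = (-3, -5/2)

T1 reflect across x = 0: (3, -4) → (-3, -4)
T2 shear: y ← y − 1/2·x: (-3, -4) → (-3, -5/2)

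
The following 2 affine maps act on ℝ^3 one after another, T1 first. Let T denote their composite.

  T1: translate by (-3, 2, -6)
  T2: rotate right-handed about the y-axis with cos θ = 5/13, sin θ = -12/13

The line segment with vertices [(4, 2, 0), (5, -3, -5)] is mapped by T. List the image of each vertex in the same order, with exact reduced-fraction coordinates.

T1 translate by (-3, 2, -6): (4, 2, 0) → (1, 4, -6); (5, -3, -5) → (2, -1, -11)
T2 rotate right-handed about the y-axis with cos θ = 5/13, sin θ = -12/13: (1, 4, -6) → (77/13, 4, -18/13); (2, -1, -11) → (142/13, -1, -31/13)

image vertices: (77/13, 4, -18/13), (142/13, -1, -31/13)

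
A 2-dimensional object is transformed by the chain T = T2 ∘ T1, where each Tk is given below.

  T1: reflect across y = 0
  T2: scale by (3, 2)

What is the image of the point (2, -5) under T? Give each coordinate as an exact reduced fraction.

T1 reflect across y = 0: (2, -5) → (2, 5)
T2 scale by (3, 2): (2, 5) → (6, 10)

T(p) = (6, 10)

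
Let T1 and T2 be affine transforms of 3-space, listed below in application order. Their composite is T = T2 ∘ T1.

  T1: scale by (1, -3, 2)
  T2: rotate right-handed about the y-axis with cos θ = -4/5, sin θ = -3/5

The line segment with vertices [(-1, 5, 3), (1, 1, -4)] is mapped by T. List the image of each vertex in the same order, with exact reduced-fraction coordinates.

T1 scale by (1, -3, 2): (-1, 5, 3) → (-1, -15, 6); (1, 1, -4) → (1, -3, -8)
T2 rotate right-handed about the y-axis with cos θ = -4/5, sin θ = -3/5: (-1, -15, 6) → (-14/5, -15, -27/5); (1, -3, -8) → (4, -3, 7)

image vertices: (-14/5, -15, -27/5), (4, -3, 7)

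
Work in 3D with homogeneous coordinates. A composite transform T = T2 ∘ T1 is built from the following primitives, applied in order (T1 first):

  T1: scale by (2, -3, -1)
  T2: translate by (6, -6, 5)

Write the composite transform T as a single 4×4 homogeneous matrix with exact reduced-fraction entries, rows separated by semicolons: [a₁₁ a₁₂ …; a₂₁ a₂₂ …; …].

T = [2 0 0 6; 0 -3 0 -6; 0 0 -1 5; 0 0 0 1]

T1 = [2 0 0 0; 0 -3 0 0; 0 0 -1 0; 0 0 0 1]
T2·T1 = [2 0 0 6; 0 -3 0 -6; 0 0 -1 5; 0 0 0 1]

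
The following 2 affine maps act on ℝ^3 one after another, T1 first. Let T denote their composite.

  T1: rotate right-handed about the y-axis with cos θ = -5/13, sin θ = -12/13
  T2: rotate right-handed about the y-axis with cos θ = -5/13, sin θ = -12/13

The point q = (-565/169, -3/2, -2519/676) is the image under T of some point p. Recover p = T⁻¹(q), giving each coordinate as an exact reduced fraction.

T1 = [-5/13 0 -12/13 0; 0 1 0 0; 12/13 0 -5/13 0; 0 0 0 1]
T2·T1 = [-119/169 0 120/169 0; 0 1 0 0; -120/169 0 -119/169 0; 0 0 0 1]
det M = 1; M⁻¹ = [-119/169 0 -120/169 0; 0 1 0 0; 120/169 0 -119/169 0; 0 0 0 1]
M⁻¹ · (-565/169, -3/2, -2519/676)ᵀ = (5, -3/2, 1/4)ᵀ

p = (5, -3/2, 1/4)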